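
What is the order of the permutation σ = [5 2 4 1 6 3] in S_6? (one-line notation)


Cycle decomposition: (1 5 6 3 4)
Cycle lengths: 5
Order = lcm(5) = 5

ord(σ) = 5


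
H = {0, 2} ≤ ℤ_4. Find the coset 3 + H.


3 + H = {3 + h (mod 4) : h ∈ H}
3+0=3, 3+2=1
3 + H = {1, 3} = 1 + H

3 + H = {1, 3}


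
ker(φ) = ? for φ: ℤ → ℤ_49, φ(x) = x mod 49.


Kernel = preimage of identity
ker(φ) = {x ∈ ℤ : x ≡ 0 (mod 49)} = 49ℤ = {0, ±49, ±98, ...}

ker(φ) = 49ℤ


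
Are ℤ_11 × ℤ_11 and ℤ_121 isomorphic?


Comparing ℤ_11 × ℤ_11 and ℤ_121:
gcd(11,11) = 11 ≠ 1. Max element order in ℤ_11×ℤ_11 is lcm(11,11) = 11 < 121, so it has no element of order 121

No, ℤ_11 × ℤ_11 ≇ ℤ_121


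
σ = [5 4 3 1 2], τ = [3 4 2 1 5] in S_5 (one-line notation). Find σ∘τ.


σ∘τ: apply τ first, then σ
1 →τ 3 →σ 3
2 →τ 4 →σ 1
3 →τ 2 →σ 4
4 →τ 1 →σ 5
5 →τ 5 →σ 2

σ∘τ = [3 1 4 5 2]


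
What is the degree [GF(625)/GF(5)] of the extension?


GF(625) = GF(5^4), so the extension degree is 4

[GF(625)/GF(5)] = 4


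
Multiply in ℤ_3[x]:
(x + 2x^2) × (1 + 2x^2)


Expand and collect like terms; reduce coefficients mod 3:
x^0: 0·1 = 0 ≡ 0 (mod 3)
x^1: 0·0 + 1·1 = 1 ≡ 1 (mod 3)
x^2: 0·2 + 1·0 + 2·1 = 2 ≡ 2 (mod 3)
x^3: 1·2 + 2·0 = 2 ≡ 2 (mod 3)
x^4: 2·2 = 4 ≡ 1 (mod 3)
Result: x + 2x^2 + 2x^3 + x^4

f · g = x + 2x^2 + 2x^3 + x^4


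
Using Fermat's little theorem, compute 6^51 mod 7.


Fermat's little theorem: if p is prime and gcd(a,p)=1, then a^(p-1) ≡ 1 (mod p)
p = 7 is prime, gcd(6,7) = 1
Reduce exponent: 51 mod 6 = 3
So 6^51 ≡ 6^3 (mod 7)
6^3 mod 7 = 6

6^51 ≡ 6 (mod 7)


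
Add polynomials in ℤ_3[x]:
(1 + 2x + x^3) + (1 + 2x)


Add coefficients mod 3:
x^0: 1 + 1 = 2 (mod 3)
x^1: 2 + 2 = 1 (mod 3)
x^2: 0 + 0 = 0 (mod 3)
x^3: 1 + 0 = 1 (mod 3)
Result: 2 + x + x^3

f + g = 2 + x + x^3


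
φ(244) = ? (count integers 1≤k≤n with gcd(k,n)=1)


Factor n: 244 = 2^2 × 61
φ(n) = n · ∏(1 - 1/p) over distinct primes p | n
φ(244) = 244 · (1 - 1/2) · (1 - 1/61) = 120

φ(244) = 120


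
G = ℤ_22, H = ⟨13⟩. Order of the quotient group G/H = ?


|⟨13⟩| = n / gcd(13, 22) = 22 / 1 = 22
H is normal (ℤ_22 is abelian).
|G/H| = |G| / |H| = 22 / 22 = 1

|G/H| = 1


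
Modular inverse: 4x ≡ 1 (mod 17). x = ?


Use the extended Euclidean algorithm to write 1 = 4·s + 17·t; then s mod 17 is the inverse.
Euclidean algorithm:
  4 = 0·17 + 4
  17 = 4·4 + 1
  4 = 4·1 + 0
gcd(4,17) = 1
Back-substitution gives: 4·(-4) + 17·(1) = 1
So 4⁻¹ ≡ -4 ≡ 13 (mod 17)
Check: 4 × 13 = 52 ≡ 1 (mod 17) ✓

4⁻¹ ≡ 13 (mod 17)


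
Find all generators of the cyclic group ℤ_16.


g generates ℤ_n iff gcd(g,n) = 1
Checking each g ∈ {1,...,15}:
gcd(1,16) = 1
gcd(2,16) = 2
gcd(3,16) = 1
gcd(4,16) = 4
gcd(5,16) = 1
gcd(6,16) = 2
gcd(7,16) = 1
gcd(8,16) = 8
gcd(9,16) = 1
gcd(10,16) = 2
gcd(11,16) = 1
gcd(12,16) = 4
gcd(13,16) = 1
gcd(14,16) = 2
gcd(15,16) = 1
Generators: {1, 3, 5, 7, 9, 11, 13, 15}
Number of generators = φ(16) = 8

Generators of ℤ_16 = {1, 3, 5, 7, 9, 11, 13, 15}


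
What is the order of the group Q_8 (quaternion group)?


Q_8 = {±1, ±i, ±j, ±k}
|Q_8| = 8

|Q_8 (quaternion group)| = 8


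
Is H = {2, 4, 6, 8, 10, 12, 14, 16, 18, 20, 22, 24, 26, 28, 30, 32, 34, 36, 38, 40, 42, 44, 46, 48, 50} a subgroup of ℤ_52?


Subgroup test for H = {2, 4, 6, 8, 10, 12, 14, 16, 18, 20, 22, 24, 26, 28, 30, 32, 34, 36, 38, 40, 42, 44, 46, 48, 50} in (ℤ_52, +):
(1) 0 ∈ H? No
(2) Closure: for all a,b ∈ H, (a+b) mod 52 ∈ H? No  [counterexample: 2 + 50 = 0 ∉ H]
(3) Inverses: for all a ∈ H, -a mod 52 ∈ H? Yes

No, H is not a subgroup of ℤ_52


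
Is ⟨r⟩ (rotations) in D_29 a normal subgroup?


H = ⟨r⟩ (rotations) in D_29
The rotation subgroup ⟨r⟩ has index 2 in D_29, so it is normal

Yes, normal subgroup


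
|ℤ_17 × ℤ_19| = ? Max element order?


|ℤ_17 × ℤ_19| = 17 × 19 = 323
Max element order = lcm(17,19) = 323
Cyclic? Yes (gcd=1)

|ℤ_17×ℤ_19| = 323, max element order = 323


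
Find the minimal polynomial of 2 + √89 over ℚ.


Let α = 2 + √89. Then α - 2 = √89, so (α - 2)² = 89, giving α² - 4α - 85 = 0. Degree 2 and α ∉ ℚ, so this is the minimal polynomial.

Minimal polynomial: x² - 4x - 85


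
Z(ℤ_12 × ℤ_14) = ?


Z(G) = {g ∈ G | gx = xg for all x ∈ G}
Direct product of abelian groups is abelian, so Z(G) = G

Z(ℤ_12 × ℤ_14) = ℤ_12 × ℤ_14


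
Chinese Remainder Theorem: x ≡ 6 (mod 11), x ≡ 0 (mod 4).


m₁ = 11, m₂ = 4, gcd = 1, so CRT applies. M = m₁·m₂ = 44
Let M₁ = M/m₁ = 4, M₂ = M/m₂ = 11
Find y₁ ≡ M₁⁻¹ (mod m₁): 4⁻¹ ≡ 3 (mod 11)
Find y₂ ≡ M₂⁻¹ (mod m₂): 11⁻¹ ≡ 3 (mod 4)
x = a₁·M₁·y₁ + a₂·M₂·y₂ = 6·4·3 + 0·11·3 = 72
Reduce mod 44: x ≡ 28
Check: 28 mod 11 = 6 ✓, 28 mod 4 = 0 ✓

x ≡ 28 (mod 44)


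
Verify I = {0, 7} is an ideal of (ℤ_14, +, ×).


Check ideal conditions for I = {0, 7} in ℤ_14:
(1) I is an additive subgroup? Yes
(2) For r ∈ ℤ_14 and a ∈ I: r·a ∈ I? Yes

Yes, I is an ideal of ℤ_14


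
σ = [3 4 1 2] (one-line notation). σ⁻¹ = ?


To find σ⁻¹, swap domain and range:
σ(1) = 3 → σ⁻¹(3) = 1
σ(2) = 4 → σ⁻¹(4) = 2
σ(3) = 1 → σ⁻¹(1) = 3
σ(4) = 2 → σ⁻¹(2) = 4

σ⁻¹ = [3 4 1 2]


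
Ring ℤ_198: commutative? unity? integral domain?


ℤ_198 is a commutative ring with unity 1; 198 = 2×99 is composite, so 2·99 ≡ 0 gives zero divisors (not an integral domain)
Commutative: Yes
Integral domain: No
Has unity: Yes

ℤ_198: Commutative=Yes, Unity=Yes


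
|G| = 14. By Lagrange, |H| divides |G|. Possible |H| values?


Lagrange's theorem: |H| divides |G|
|G| = 14
Divisors of 14: 1, 2, 7, 14

Possible subgroup orders: {1, 2, 7, 14}


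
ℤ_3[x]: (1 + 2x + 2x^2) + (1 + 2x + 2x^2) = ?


Add coefficients mod 3:
x^0: 1 + 1 = 2 (mod 3)
x^1: 2 + 2 = 1 (mod 3)
x^2: 2 + 2 = 1 (mod 3)
Result: 2 + x + x^2

f + g = 2 + x + x^2


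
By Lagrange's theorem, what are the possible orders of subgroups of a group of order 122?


Lagrange's theorem: |H| divides |G|
|G| = 122
Divisors of 122: 1, 2, 61, 122

Possible subgroup orders: {1, 2, 61, 122}


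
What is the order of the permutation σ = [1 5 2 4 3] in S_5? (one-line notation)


Cycle decomposition: (2 5 3)
Cycle lengths: 3
Order = lcm(3) = 3

ord(σ) = 3


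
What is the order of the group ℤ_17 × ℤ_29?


|A × B| = |A| · |B|
|ℤ_17 × ℤ_29| = 17 × 29 = 493

|ℤ_17 × ℤ_29| = 493


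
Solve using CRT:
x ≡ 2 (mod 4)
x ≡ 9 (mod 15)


m₁ = 4, m₂ = 15, gcd = 1, so CRT applies. M = m₁·m₂ = 60
Let M₁ = M/m₁ = 15, M₂ = M/m₂ = 4
Find y₁ ≡ M₁⁻¹ (mod m₁): 15⁻¹ ≡ 3 (mod 4)
Find y₂ ≡ M₂⁻¹ (mod m₂): 4⁻¹ ≡ 4 (mod 15)
x = a₁·M₁·y₁ + a₂·M₂·y₂ = 2·15·3 + 9·4·4 = 234
Reduce mod 60: x ≡ 54
Check: 54 mod 4 = 2 ✓, 54 mod 15 = 9 ✓

x ≡ 54 (mod 60)


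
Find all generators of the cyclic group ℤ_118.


g generates ℤ_n iff gcd(g,n) = 1
Prime factors of 118: 2, 59
Generators are g ∈ {1,...,117} not divisible by any of these primes.
Generators: {1, 3, 5, 7, 9, 11, 13, 15, 17, 19, 21, 23, 25, 27, 29, 31, 33, 35, 37, 39, 41, 43, 45, 47, 49, 51, 53, 55, 57, 61, 63, 65, 67, 69, 71, 73, 75, 77, 79, 81, 83, 85, 87, 89, 91, 93, 95, 97, 99, 101, 103, 105, 107, 109, 111, 113, 115, 117}
Number of generators = φ(118) = 58

Generators of ℤ_118 = {1, 3, 5, 7, 9, 11, 13, 15, 17, 19, 21, 23, 25, 27, 29, 31, 33, 35, 37, 39, 41, 43, 45, 47, 49, 51, 53, 55, 57, 61, 63, 65, 67, 69, 71, 73, 75, 77, 79, 81, 83, 85, 87, 89, 91, 93, 95, 97, 99, 101, 103, 105, 107, 109, 111, 113, 115, 117}


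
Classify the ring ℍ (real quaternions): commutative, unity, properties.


quaternion multiplication is non-commutative (ij = k ≠ ji = -k); has unity 1; a division ring but not an integral domain since integral domains are commutative by convention
Commutative: No
Integral domain: No
Has unity: Yes

ℍ (real quaternions): Commutative=No, Unity=Yes


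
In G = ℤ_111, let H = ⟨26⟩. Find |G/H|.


|⟨26⟩| = n / gcd(26, 111) = 111 / 1 = 111
H is normal (ℤ_111 is abelian).
|G/H| = |G| / |H| = 111 / 111 = 1

|G/H| = 1


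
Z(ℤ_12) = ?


Z(G) = {g ∈ G | gx = xg for all x ∈ G}
ℤ_12 is abelian, so Z(G) = G

Z(ℤ_12) = ℤ_12


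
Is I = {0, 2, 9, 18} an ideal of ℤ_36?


Check ideal conditions for I = {0, 2, 9, 18} in ℤ_36:
(1) I is an additive subgroup? No
(2) For r ∈ ℤ_36 and a ∈ I: r·a ∈ I? No  [counterexample: r=2, a=2, r·a mod 36 = 4 ∉ I]

No, I is not an ideal of ℤ_36


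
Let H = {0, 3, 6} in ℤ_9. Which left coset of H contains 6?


6 + H = {6 + h (mod 9) : h ∈ H}
6+0=6, 6+3=0, 6+6=3
6 + H = {0, 3, 6} = 0 + H

6 + H = {0, 3, 6}


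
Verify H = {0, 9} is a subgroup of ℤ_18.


Subgroup test for H = {0, 9} in (ℤ_18, +):
(1) 0 ∈ H? Yes
(2) Closure: for all a,b ∈ H, (a+b) mod 18 ∈ H? Yes
(3) Inverses: for all a ∈ H, -a mod 18 ∈ H? Yes

Yes, H is a subgroup of ℤ_18


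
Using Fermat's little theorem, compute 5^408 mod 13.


Fermat's little theorem: if p is prime and gcd(a,p)=1, then a^(p-1) ≡ 1 (mod p)
p = 13 is prime, gcd(5,13) = 1
Reduce exponent: 408 mod 12 = 0
So 5^408 ≡ 5^0 (mod 13)
5^0 = 1

5^408 ≡ 1 (mod 13)


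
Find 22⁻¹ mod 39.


Use the extended Euclidean algorithm to write 1 = 22·s + 39·t; then s mod 39 is the inverse.
Euclidean algorithm:
  22 = 0·39 + 22
  39 = 1·22 + 17
  22 = 1·17 + 5
  17 = 3·5 + 2
  5 = 2·2 + 1
  2 = 2·1 + 0
gcd(22,39) = 1
Back-substitution gives: 22·(16) + 39·(-9) = 1
So 22⁻¹ ≡ 16 ≡ 16 (mod 39)
Check: 22 × 16 = 352 ≡ 1 (mod 39) ✓

22⁻¹ ≡ 16 (mod 39)


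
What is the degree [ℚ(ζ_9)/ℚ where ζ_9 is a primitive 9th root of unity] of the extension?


[ℚ(ζ_n):ℚ] = deg Φ_n(x) = φ(n). Here φ(9) = 6

[ℚ(ζ_9)/ℚ where ζ_9 is a primitive 9th root of unity] = 6


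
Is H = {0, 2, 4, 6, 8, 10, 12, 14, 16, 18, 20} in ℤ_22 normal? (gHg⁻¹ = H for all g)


H = {0, 2, 4, 6, 8, 10, 12, 14, 16, 18, 20} in ℤ_22
ℤ_22 is abelian; every subgroup of an abelian group is normal

Yes, normal subgroup


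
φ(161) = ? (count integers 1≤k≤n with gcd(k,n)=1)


Factor n: 161 = 7 × 23
φ(n) = n · ∏(1 - 1/p) over distinct primes p | n
φ(161) = 161 · (1 - 1/7) · (1 - 1/23) = 132

φ(161) = 132


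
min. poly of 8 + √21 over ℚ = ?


Let α = 8 + √21. Then α - 8 = √21, so (α - 8)² = 21, giving α² - 16α + 43 = 0. Degree 2 and α ∉ ℚ, so this is the minimal polynomial.

Minimal polynomial: x² - 16x + 43


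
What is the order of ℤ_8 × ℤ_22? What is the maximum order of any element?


|ℤ_8 × ℤ_22| = 8 × 22 = 176
Max element order = lcm(8,22) = 88
Cyclic? No (gcd=2)

|ℤ_8×ℤ_22| = 176, max element order = 88


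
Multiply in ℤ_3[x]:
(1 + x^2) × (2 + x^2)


Expand and collect like terms; reduce coefficients mod 3:
x^0: 1·2 = 2 ≡ 2 (mod 3)
x^1: 1·0 + 0·2 = 0 ≡ 0 (mod 3)
x^2: 1·1 + 0·0 + 1·2 = 3 ≡ 0 (mod 3)
x^3: 0·1 + 1·0 = 0 ≡ 0 (mod 3)
x^4: 1·1 = 1 ≡ 1 (mod 3)
Result: 2 + x^4

f · g = 2 + x^4


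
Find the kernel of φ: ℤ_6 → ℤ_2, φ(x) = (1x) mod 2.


Kernel = preimage of identity
ker(φ) = {x ∈ ℤ_6 : 1x ≡ 0 (mod 2)}. Since 2 | 6, φ is well-defined. The kernel is the cyclic subgroup ⟨2⟩ of ℤ_6 (order 3), i.e. {0, 2, 4}

ker(φ) = {0, 2, 4}


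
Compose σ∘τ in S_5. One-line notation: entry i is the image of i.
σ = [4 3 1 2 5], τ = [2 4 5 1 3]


σ∘τ: apply τ first, then σ
1 →τ 2 →σ 3
2 →τ 4 →σ 2
3 →τ 5 →σ 5
4 →τ 1 →σ 4
5 →τ 3 →σ 1

σ∘τ = [3 2 5 4 1]


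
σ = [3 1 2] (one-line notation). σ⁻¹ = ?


To find σ⁻¹, swap domain and range:
σ(1) = 3 → σ⁻¹(3) = 1
σ(2) = 1 → σ⁻¹(1) = 2
σ(3) = 2 → σ⁻¹(2) = 3

σ⁻¹ = [2 3 1]


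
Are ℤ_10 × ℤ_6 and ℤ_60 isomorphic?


Comparing ℤ_10 × ℤ_6 and ℤ_60:
gcd(10,6) = 2 ≠ 1. Max element order in ℤ_10×ℤ_6 is lcm(10,6) = 30 < 60, so it has no element of order 60

No, ℤ_10 × ℤ_6 ≇ ℤ_60


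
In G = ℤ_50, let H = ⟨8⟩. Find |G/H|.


|⟨8⟩| = n / gcd(8, 50) = 50 / 2 = 25
H is normal (ℤ_50 is abelian).
|G/H| = |G| / |H| = 50 / 25 = 2

|G/H| = 2


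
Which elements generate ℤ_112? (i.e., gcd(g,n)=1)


g generates ℤ_n iff gcd(g,n) = 1
Prime factors of 112: 2, 7
Generators are g ∈ {1,...,111} not divisible by any of these primes.
Generators: {1, 3, 5, 9, 11, 13, 15, 17, 19, 23, 25, 27, 29, 31, 33, 37, 39, 41, 43, 45, 47, 51, 53, 55, 57, 59, 61, 65, 67, 69, 71, 73, 75, 79, 81, 83, 85, 87, 89, 93, 95, 97, 99, 101, 103, 107, 109, 111}
Number of generators = φ(112) = 48

Generators of ℤ_112 = {1, 3, 5, 9, 11, 13, 15, 17, 19, 23, 25, 27, 29, 31, 33, 37, 39, 41, 43, 45, 47, 51, 53, 55, 57, 59, 61, 65, 67, 69, 71, 73, 75, 79, 81, 83, 85, 87, 89, 93, 95, 97, 99, 101, 103, 107, 109, 111}


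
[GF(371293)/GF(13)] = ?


GF(371293) = GF(13^5), so the extension degree is 5

[GF(371293)/GF(13)] = 5


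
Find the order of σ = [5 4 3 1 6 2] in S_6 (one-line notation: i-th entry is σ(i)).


Cycle decomposition: (1 5 6 2 4)
Cycle lengths: 5
Order = lcm(5) = 5

ord(σ) = 5


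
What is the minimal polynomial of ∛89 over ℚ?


∛89 satisfies x³ - 89 = 0, irreducible over ℚ (no rational root; 89 is not a perfect cube)

Minimal polynomial: x³ - 89


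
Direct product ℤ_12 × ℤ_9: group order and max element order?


|ℤ_12 × ℤ_9| = 12 × 9 = 108
Max element order = lcm(12,9) = 36
Cyclic? No (gcd=3)

|ℤ_12×ℤ_9| = 108, max element order = 36


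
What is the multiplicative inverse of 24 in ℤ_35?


Use the extended Euclidean algorithm to write 1 = 24·s + 35·t; then s mod 35 is the inverse.
Euclidean algorithm:
  24 = 0·35 + 24
  35 = 1·24 + 11
  24 = 2·11 + 2
  11 = 5·2 + 1
  2 = 2·1 + 0
gcd(24,35) = 1
Back-substitution gives: 24·(-16) + 35·(11) = 1
So 24⁻¹ ≡ -16 ≡ 19 (mod 35)
Check: 24 × 19 = 456 ≡ 1 (mod 35) ✓

24⁻¹ ≡ 19 (mod 35)


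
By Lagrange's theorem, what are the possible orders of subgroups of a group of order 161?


Lagrange's theorem: |H| divides |G|
|G| = 161
Divisors of 161: 1, 7, 23, 161

Possible subgroup orders: {1, 7, 23, 161}


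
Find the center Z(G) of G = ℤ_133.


Z(G) = {g ∈ G | gx = xg for all x ∈ G}
ℤ_133 is abelian, so Z(G) = G

Z(ℤ_133) = ℤ_133


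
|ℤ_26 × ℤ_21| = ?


|A × B| = |A| · |B|
|ℤ_26 × ℤ_21| = 26 × 21 = 546

|ℤ_26 × ℤ_21| = 546


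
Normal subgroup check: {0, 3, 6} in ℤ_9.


H = {0, 3, 6} in ℤ_9
ℤ_9 is abelian; every subgroup of an abelian group is normal

Yes, normal subgroup


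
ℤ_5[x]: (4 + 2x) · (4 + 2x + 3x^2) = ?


Expand and collect like terms; reduce coefficients mod 5:
x^0: 4·4 = 16 ≡ 1 (mod 5)
x^1: 4·2 + 2·4 = 16 ≡ 1 (mod 5)
x^2: 4·3 + 2·2 = 16 ≡ 1 (mod 5)
x^3: 2·3 = 6 ≡ 1 (mod 5)
Result: 1 + x + x^2 + x^3

f · g = 1 + x + x^2 + x^3


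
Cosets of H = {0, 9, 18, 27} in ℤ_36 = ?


H = {0, 9, 18, 27}, |H| = 4
Number of cosets = |G|/|H| = 36/4 = 9
0 + H = {0, 9, 18, 27}
1 + H = {1, 10, 19, 28}
2 + H = {2, 11, 20, 29}
3 + H = {3, 12, 21, 30}
4 + H = {4, 13, 22, 31}
5 + H = {5, 14, 23, 32}
6 + H = {6, 15, 24, 33}
7 + H = {7, 16, 25, 34}
8 + H = {8, 17, 26, 35}

Cosets: 0+H={0,9,18,27}; 1+H={1,10,19,28}; 2+H={2,11,20,29}; 3+H={3,12,21,30}; 4+H={4,13,22,31}; 5+H={5,14,23,32}; 6+H={6,15,24,33}; 7+H={7,16,25,34}; 8+H={8,17,26,35}


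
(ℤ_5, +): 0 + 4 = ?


Operation: addition mod 5
0 + 4 = (a + b) mod 5 with a = 0, b = 4

0 + 4 = 4


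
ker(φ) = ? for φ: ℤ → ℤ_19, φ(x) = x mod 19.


Kernel = preimage of identity
ker(φ) = {x ∈ ℤ : x ≡ 0 (mod 19)} = 19ℤ = {0, ±19, ±38, ...}

ker(φ) = 19ℤ


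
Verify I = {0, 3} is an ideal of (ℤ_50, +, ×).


Check ideal conditions for I = {0, 3} in ℤ_50:
(1) I is an additive subgroup? No
(2) For r ∈ ℤ_50 and a ∈ I: r·a ∈ I? No  [counterexample: r=2, a=3, r·a mod 50 = 6 ∉ I]

No, I is not an ideal of ℤ_50


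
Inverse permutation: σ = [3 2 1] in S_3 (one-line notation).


To find σ⁻¹, swap domain and range:
σ(1) = 3 → σ⁻¹(3) = 1
σ(2) = 2 → σ⁻¹(2) = 2
σ(3) = 1 → σ⁻¹(1) = 3

σ⁻¹ = [3 2 1]


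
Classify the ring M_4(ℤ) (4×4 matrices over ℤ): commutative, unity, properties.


Matrix multiplication is non-commutative for n ≥ 2; the identity matrix I is the unity; singular matrices give zero divisors, so not an integral domain
Commutative: No
Integral domain: No
Has unity: Yes

M_4(ℤ) (4×4 matrices over ℤ): Commutative=No, Unity=Yes


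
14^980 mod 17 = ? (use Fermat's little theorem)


Fermat's little theorem: if p is prime and gcd(a,p)=1, then a^(p-1) ≡ 1 (mod p)
p = 17 is prime, gcd(14,17) = 1
Reduce exponent: 980 mod 16 = 4
So 14^980 ≡ 14^4 (mod 17)
14^4 mod 17 = 13

14^980 ≡ 13 (mod 17)


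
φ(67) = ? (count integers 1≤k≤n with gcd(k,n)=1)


Factor n: 67 = 67
φ(n) = n · ∏(1 - 1/p) over distinct primes p | n
φ(67) = 67 · (1 - 1/67) = 66

φ(67) = 66


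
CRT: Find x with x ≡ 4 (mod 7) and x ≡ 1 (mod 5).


m₁ = 7, m₂ = 5, gcd = 1, so CRT applies. M = m₁·m₂ = 35
Let M₁ = M/m₁ = 5, M₂ = M/m₂ = 7
Find y₁ ≡ M₁⁻¹ (mod m₁): 5⁻¹ ≡ 3 (mod 7)
Find y₂ ≡ M₂⁻¹ (mod m₂): 7⁻¹ ≡ 3 (mod 5)
x = a₁·M₁·y₁ + a₂·M₂·y₂ = 4·5·3 + 1·7·3 = 81
Reduce mod 35: x ≡ 11
Check: 11 mod 7 = 4 ✓, 11 mod 5 = 1 ✓

x ≡ 11 (mod 35)


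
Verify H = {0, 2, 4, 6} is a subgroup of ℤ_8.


Subgroup test for H = {0, 2, 4, 6} in (ℤ_8, +):
(1) 0 ∈ H? Yes
(2) Closure: for all a,b ∈ H, (a+b) mod 8 ∈ H? Yes
(3) Inverses: for all a ∈ H, -a mod 8 ∈ H? Yes

Yes, H is a subgroup of ℤ_8


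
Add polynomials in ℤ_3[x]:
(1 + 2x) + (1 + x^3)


Add coefficients mod 3:
x^0: 1 + 1 = 2 (mod 3)
x^1: 2 + 0 = 2 (mod 3)
x^2: 0 + 0 = 0 (mod 3)
x^3: 0 + 1 = 1 (mod 3)
Result: 2 + 2x + x^3

f + g = 2 + 2x + x^3


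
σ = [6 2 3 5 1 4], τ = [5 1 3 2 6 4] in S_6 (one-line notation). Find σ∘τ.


σ∘τ: apply τ first, then σ
1 →τ 5 →σ 1
2 →τ 1 →σ 6
3 →τ 3 →σ 3
4 →τ 2 →σ 2
5 →τ 6 →σ 4
6 →τ 4 →σ 5

σ∘τ = [1 6 3 2 4 5]


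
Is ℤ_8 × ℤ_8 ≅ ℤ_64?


Comparing ℤ_8 × ℤ_8 and ℤ_64:
gcd(8,8) = 8 ≠ 1. Max element order in ℤ_8×ℤ_8 is lcm(8,8) = 8 < 64, so it has no element of order 64

No, ℤ_8 × ℤ_8 ≇ ℤ_64


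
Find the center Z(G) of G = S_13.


Z(G) = {g ∈ G | gx = xg for all x ∈ G}
S_n is non-abelian for n ≥ 3; Z(S_13) is trivial

Z(S_13) = {e}


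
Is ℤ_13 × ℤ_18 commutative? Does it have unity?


Direct product ring; commutative with unity (1,1); but (1,0)·(0,1) = (0,0) gives zero divisors, so not an integral domain
Commutative: Yes
Integral domain: No
Has unity: Yes

ℤ_13 × ℤ_18: Commutative=Yes, Unity=Yes


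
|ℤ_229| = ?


ℤ_n has n elements.

|ℤ_229| = 229


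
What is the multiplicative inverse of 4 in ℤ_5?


Use the extended Euclidean algorithm to write 1 = 4·s + 5·t; then s mod 5 is the inverse.
Euclidean algorithm:
  4 = 0·5 + 4
  5 = 1·4 + 1
  4 = 4·1 + 0
gcd(4,5) = 1
Back-substitution gives: 4·(-1) + 5·(1) = 1
So 4⁻¹ ≡ -1 ≡ 4 (mod 5)
Check: 4 × 4 = 16 ≡ 1 (mod 5) ✓

4⁻¹ ≡ 4 (mod 5)


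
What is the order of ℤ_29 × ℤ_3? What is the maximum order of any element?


|ℤ_29 × ℤ_3| = 29 × 3 = 87
Max element order = lcm(29,3) = 87
Cyclic? Yes (gcd=1)

|ℤ_29×ℤ_3| = 87, max element order = 87


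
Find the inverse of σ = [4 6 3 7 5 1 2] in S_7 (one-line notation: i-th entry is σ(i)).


To find σ⁻¹, swap domain and range:
σ(1) = 4 → σ⁻¹(4) = 1
σ(2) = 6 → σ⁻¹(6) = 2
σ(3) = 3 → σ⁻¹(3) = 3
σ(4) = 7 → σ⁻¹(7) = 4
σ(5) = 5 → σ⁻¹(5) = 5
σ(6) = 1 → σ⁻¹(1) = 6
σ(7) = 2 → σ⁻¹(2) = 7

σ⁻¹ = [6 7 3 1 5 2 4]


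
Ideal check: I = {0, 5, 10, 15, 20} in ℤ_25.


Check ideal conditions for I = {0, 5, 10, 15, 20} in ℤ_25:
(1) I is an additive subgroup? Yes
(2) For r ∈ ℤ_25 and a ∈ I: r·a ∈ I? Yes

Yes, I is an ideal of ℤ_25


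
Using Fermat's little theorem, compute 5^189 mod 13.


Fermat's little theorem: if p is prime and gcd(a,p)=1, then a^(p-1) ≡ 1 (mod p)
p = 13 is prime, gcd(5,13) = 1
Reduce exponent: 189 mod 12 = 9
So 5^189 ≡ 5^9 (mod 13)
5^9 mod 13 = 5

5^189 ≡ 5 (mod 13)


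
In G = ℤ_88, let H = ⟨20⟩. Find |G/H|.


|⟨20⟩| = n / gcd(20, 88) = 88 / 4 = 22
H is normal (ℤ_88 is abelian).
|G/H| = |G| / |H| = 88 / 22 = 4

|G/H| = 4


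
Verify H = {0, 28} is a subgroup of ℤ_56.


Subgroup test for H = {0, 28} in (ℤ_56, +):
(1) 0 ∈ H? Yes
(2) Closure: for all a,b ∈ H, (a+b) mod 56 ∈ H? Yes
(3) Inverses: for all a ∈ H, -a mod 56 ∈ H? Yes

Yes, H is a subgroup of ℤ_56


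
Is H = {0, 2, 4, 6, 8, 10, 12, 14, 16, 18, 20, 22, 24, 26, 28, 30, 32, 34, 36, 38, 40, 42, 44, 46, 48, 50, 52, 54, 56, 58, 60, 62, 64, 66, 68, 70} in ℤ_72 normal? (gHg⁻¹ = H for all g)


H = {0, 2, 4, 6, 8, 10, 12, 14, 16, 18, 20, 22, 24, 26, 28, 30, 32, 34, 36, 38, 40, 42, 44, 46, 48, 50, 52, 54, 56, 58, 60, 62, 64, 66, 68, 70} in ℤ_72
ℤ_72 is abelian; every subgroup of an abelian group is normal

Yes, normal subgroup


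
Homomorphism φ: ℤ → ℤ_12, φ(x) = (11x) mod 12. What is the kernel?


Kernel = preimage of identity
ker(φ) = {x ∈ ℤ : 11x ≡ 0 (mod 12)}. gcd(11,12) = 1, so 11x ≡ 0 (mod 12) ⟺ x ≡ 0 (mod 12/1 = 12). Hence ker(φ) = 12ℤ

ker(φ) = 12ℤ


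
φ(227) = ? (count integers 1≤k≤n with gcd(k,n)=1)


Factor n: 227 = 227
φ(n) = n · ∏(1 - 1/p) over distinct primes p | n
φ(227) = 227 · (1 - 1/227) = 226

φ(227) = 226


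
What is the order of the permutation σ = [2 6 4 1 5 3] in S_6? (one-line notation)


Cycle decomposition: (1 2 6 3 4)
Cycle lengths: 5
Order = lcm(5) = 5

ord(σ) = 5


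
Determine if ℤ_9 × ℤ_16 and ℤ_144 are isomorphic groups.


Comparing ℤ_9 × ℤ_16 and ℤ_144:
gcd(9,16) = 1, so ℤ_9 × ℤ_16 ≅ ℤ_144 (CRT)

Yes, ℤ_9 × ℤ_16 ≅ ℤ_144


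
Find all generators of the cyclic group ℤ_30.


g generates ℤ_n iff gcd(g,n) = 1
Prime factors of 30: 2, 3, 5
Generators are g ∈ {1,...,29} not divisible by any of these primes.
Generators: {1, 7, 11, 13, 17, 19, 23, 29}
Number of generators = φ(30) = 8

Generators of ℤ_30 = {1, 7, 11, 13, 17, 19, 23, 29}


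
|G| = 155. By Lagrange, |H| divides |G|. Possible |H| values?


Lagrange's theorem: |H| divides |G|
|G| = 155
Divisors of 155: 1, 5, 31, 155

Possible subgroup orders: {1, 5, 31, 155}


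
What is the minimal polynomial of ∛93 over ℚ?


∛93 satisfies x³ - 93 = 0, irreducible over ℚ (no rational root; 93 is not a perfect cube)

Minimal polynomial: x³ - 93


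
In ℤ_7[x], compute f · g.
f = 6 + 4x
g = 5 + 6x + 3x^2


Expand and collect like terms; reduce coefficients mod 7:
x^0: 6·5 = 30 ≡ 2 (mod 7)
x^1: 6·6 + 4·5 = 56 ≡ 0 (mod 7)
x^2: 6·3 + 4·6 = 42 ≡ 0 (mod 7)
x^3: 4·3 = 12 ≡ 5 (mod 7)
Result: 2 + 5x^3

f · g = 2 + 5x^3


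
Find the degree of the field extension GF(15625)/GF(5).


GF(15625) = GF(5^6), so the extension degree is 6

[GF(15625)/GF(5)] = 6


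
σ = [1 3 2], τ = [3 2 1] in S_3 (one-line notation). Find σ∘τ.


σ∘τ: apply τ first, then σ
1 →τ 3 →σ 2
2 →τ 2 →σ 3
3 →τ 1 →σ 1

σ∘τ = [2 3 1]


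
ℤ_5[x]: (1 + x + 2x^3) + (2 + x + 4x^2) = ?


Add coefficients mod 5:
x^0: 1 + 2 = 3 (mod 5)
x^1: 1 + 1 = 2 (mod 5)
x^2: 0 + 4 = 4 (mod 5)
x^3: 2 + 0 = 2 (mod 5)
Result: 3 + 2x + 4x^2 + 2x^3

f + g = 3 + 2x + 4x^2 + 2x^3


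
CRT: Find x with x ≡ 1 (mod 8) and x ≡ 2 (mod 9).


m₁ = 8, m₂ = 9, gcd = 1, so CRT applies. M = m₁·m₂ = 72
Let M₁ = M/m₁ = 9, M₂ = M/m₂ = 8
Find y₁ ≡ M₁⁻¹ (mod m₁): 9⁻¹ ≡ 1 (mod 8)
Find y₂ ≡ M₂⁻¹ (mod m₂): 8⁻¹ ≡ 8 (mod 9)
x = a₁·M₁·y₁ + a₂·M₂·y₂ = 1·9·1 + 2·8·8 = 137
Reduce mod 72: x ≡ 65
Check: 65 mod 8 = 1 ✓, 65 mod 9 = 2 ✓

x ≡ 65 (mod 72)


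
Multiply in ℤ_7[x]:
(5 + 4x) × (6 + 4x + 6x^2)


Expand and collect like terms; reduce coefficients mod 7:
x^0: 5·6 = 30 ≡ 2 (mod 7)
x^1: 5·4 + 4·6 = 44 ≡ 2 (mod 7)
x^2: 5·6 + 4·4 = 46 ≡ 4 (mod 7)
x^3: 4·6 = 24 ≡ 3 (mod 7)
Result: 2 + 2x + 4x^2 + 3x^3

f · g = 2 + 2x + 4x^2 + 3x^3


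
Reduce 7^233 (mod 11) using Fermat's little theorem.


Fermat's little theorem: if p is prime and gcd(a,p)=1, then a^(p-1) ≡ 1 (mod p)
p = 11 is prime, gcd(7,11) = 1
Reduce exponent: 233 mod 10 = 3
So 7^233 ≡ 7^3 (mod 11)
7^3 mod 11 = 2

7^233 ≡ 2 (mod 11)


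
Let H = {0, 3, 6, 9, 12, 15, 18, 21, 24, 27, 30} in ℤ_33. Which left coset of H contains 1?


1 + H = {1 + h (mod 33) : h ∈ H}
1+0=1, 1+3=4, 1+6=7, 1+9=10, 1+12=13, 1+15=16, 1+18=19, 1+21=22, 1+24=25, 1+27=28, 1+30=31

1 + H = {1, 4, 7, 10, 13, 16, 19, 22, 25, 28, 31}


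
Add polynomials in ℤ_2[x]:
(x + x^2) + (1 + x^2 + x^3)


Add coefficients mod 2:
x^0: 0 + 1 = 1 (mod 2)
x^1: 1 + 0 = 1 (mod 2)
x^2: 1 + 1 = 0 (mod 2)
x^3: 0 + 1 = 1 (mod 2)
Result: 1 + x + x^3

f + g = 1 + x + x^3


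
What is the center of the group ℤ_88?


Z(G) = {g ∈ G | gx = xg for all x ∈ G}
ℤ_88 is abelian, so Z(G) = G

Z(ℤ_88) = ℤ_88


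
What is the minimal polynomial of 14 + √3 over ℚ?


Let α = 14 + √3. Then α - 14 = √3, so (α - 14)² = 3, giving α² - 28α + 193 = 0. Degree 2 and α ∉ ℚ, so this is the minimal polynomial.

Minimal polynomial: x² - 28x + 193


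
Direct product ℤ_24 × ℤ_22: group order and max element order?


|ℤ_24 × ℤ_22| = 24 × 22 = 528
Max element order = lcm(24,22) = 264
Cyclic? No (gcd=2)

|ℤ_24×ℤ_22| = 528, max element order = 264


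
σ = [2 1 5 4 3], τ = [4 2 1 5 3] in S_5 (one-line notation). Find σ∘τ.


σ∘τ: apply τ first, then σ
1 →τ 4 →σ 4
2 →τ 2 →σ 1
3 →τ 1 →σ 2
4 →τ 5 →σ 3
5 →τ 3 →σ 5

σ∘τ = [4 1 2 3 5]


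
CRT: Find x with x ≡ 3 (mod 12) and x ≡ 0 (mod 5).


m₁ = 12, m₂ = 5, gcd = 1, so CRT applies. M = m₁·m₂ = 60
Let M₁ = M/m₁ = 5, M₂ = M/m₂ = 12
Find y₁ ≡ M₁⁻¹ (mod m₁): 5⁻¹ ≡ 5 (mod 12)
Find y₂ ≡ M₂⁻¹ (mod m₂): 12⁻¹ ≡ 3 (mod 5)
x = a₁·M₁·y₁ + a₂·M₂·y₂ = 3·5·5 + 0·12·3 = 75
Reduce mod 60: x ≡ 15
Check: 15 mod 12 = 3 ✓, 15 mod 5 = 0 ✓

x ≡ 15 (mod 60)


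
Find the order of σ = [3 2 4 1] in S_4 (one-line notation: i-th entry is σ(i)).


Cycle decomposition: (1 3 4)
Cycle lengths: 3
Order = lcm(3) = 3

ord(σ) = 3


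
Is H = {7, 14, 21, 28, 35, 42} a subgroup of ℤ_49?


Subgroup test for H = {7, 14, 21, 28, 35, 42} in (ℤ_49, +):
(1) 0 ∈ H? No
(2) Closure: for all a,b ∈ H, (a+b) mod 49 ∈ H? No  [counterexample: 7 + 42 = 0 ∉ H]
(3) Inverses: for all a ∈ H, -a mod 49 ∈ H? Yes

No, H is not a subgroup of ℤ_49


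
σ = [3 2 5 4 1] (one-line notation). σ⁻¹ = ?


To find σ⁻¹, swap domain and range:
σ(1) = 3 → σ⁻¹(3) = 1
σ(2) = 2 → σ⁻¹(2) = 2
σ(3) = 5 → σ⁻¹(5) = 3
σ(4) = 4 → σ⁻¹(4) = 4
σ(5) = 1 → σ⁻¹(1) = 5

σ⁻¹ = [5 2 1 4 3]


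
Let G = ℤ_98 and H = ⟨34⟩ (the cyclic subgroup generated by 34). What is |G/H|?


|⟨34⟩| = n / gcd(34, 98) = 98 / 2 = 49
H is normal (ℤ_98 is abelian).
|G/H| = |G| / |H| = 98 / 49 = 2

|G/H| = 2


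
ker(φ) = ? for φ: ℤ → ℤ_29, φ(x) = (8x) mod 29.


Kernel = preimage of identity
ker(φ) = {x ∈ ℤ : 8x ≡ 0 (mod 29)}. gcd(8,29) = 1, so 8x ≡ 0 (mod 29) ⟺ x ≡ 0 (mod 29/1 = 29). Hence ker(φ) = 29ℤ

ker(φ) = 29ℤ


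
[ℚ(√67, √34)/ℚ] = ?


[ℚ(√67,√34):ℚ] = [ℚ(√67,√34):ℚ(√67)]·[ℚ(√67):ℚ] = 2·2 = 4

[ℚ(√67, √34)/ℚ] = 4


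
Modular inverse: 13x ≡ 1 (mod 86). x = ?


Use the extended Euclidean algorithm to write 1 = 13·s + 86·t; then s mod 86 is the inverse.
Euclidean algorithm:
  13 = 0·86 + 13
  86 = 6·13 + 8
  13 = 1·8 + 5
  8 = 1·5 + 3
  5 = 1·3 + 2
  3 = 1·2 + 1
  2 = 2·1 + 0
gcd(13,86) = 1
Back-substitution gives: 13·(-33) + 86·(5) = 1
So 13⁻¹ ≡ -33 ≡ 53 (mod 86)
Check: 13 × 53 = 689 ≡ 1 (mod 86) ✓

13⁻¹ ≡ 53 (mod 86)


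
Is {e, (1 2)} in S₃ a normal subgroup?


H = {e, (1 2)} in S₃
(1 3)(1 2)(1 3)⁻¹ = (2 3) ∉ {e, (1 2)}, so it is not normal

No, not a normal subgroup


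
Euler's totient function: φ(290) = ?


Factor n: 290 = 2 × 5 × 29
φ(n) = n · ∏(1 - 1/p) over distinct primes p | n
φ(290) = 290 · (1 - 1/2) · (1 - 1/5) · (1 - 1/29) = 112

φ(290) = 112


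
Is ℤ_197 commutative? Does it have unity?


ℤ_197 is a commutative ring with unity 1; 197 is prime, so ℤ_197 is a field (hence an integral domain)
Commutative: Yes
Integral domain: Yes
Has unity: Yes

ℤ_197: Commutative=Yes, Unity=Yes


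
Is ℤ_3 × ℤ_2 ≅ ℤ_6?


Comparing ℤ_3 × ℤ_2 and ℤ_6:
gcd(3,2) = 1, so ℤ_3 × ℤ_2 ≅ ℤ_6 (CRT)

Yes, ℤ_3 × ℤ_2 ≅ ℤ_6


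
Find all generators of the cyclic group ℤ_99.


g generates ℤ_n iff gcd(g,n) = 1
Prime factors of 99: 3, 11
Generators are g ∈ {1,...,98} not divisible by any of these primes.
Generators: {1, 2, 4, 5, 7, 8, 10, 13, 14, 16, 17, 19, 20, 23, 25, 26, 28, 29, 31, 32, 34, 35, 37, 38, 40, 41, 43, 46, 47, 49, 50, 52, 53, 56, 58, 59, 61, 62, 64, 65, 67, 68, 70, 71, 73, 74, 76, 79, 80, 82, 83, 85, 86, 89, 91, 92, 94, 95, 97, 98}
Number of generators = φ(99) = 60

Generators of ℤ_99 = {1, 2, 4, 5, 7, 8, 10, 13, 14, 16, 17, 19, 20, 23, 25, 26, 28, 29, 31, 32, 34, 35, 37, 38, 40, 41, 43, 46, 47, 49, 50, 52, 53, 56, 58, 59, 61, 62, 64, 65, 67, 68, 70, 71, 73, 74, 76, 79, 80, 82, 83, 85, 86, 89, 91, 92, 94, 95, 97, 98}


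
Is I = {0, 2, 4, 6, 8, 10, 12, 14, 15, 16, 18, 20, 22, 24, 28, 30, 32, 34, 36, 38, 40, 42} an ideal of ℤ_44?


Check ideal conditions for I = {0, 2, 4, 6, 8, 10, 12, 14, 15, 16, 18, 20, 22, 24, 28, 30, 32, 34, 36, 38, 40, 42} in ℤ_44:
(1) I is an additive subgroup? No
(2) For r ∈ ℤ_44 and a ∈ I: r·a ∈ I? No  [counterexample: r=3, a=15, r·a mod 44 = 1 ∉ I]

No, I is not an ideal of ℤ_44


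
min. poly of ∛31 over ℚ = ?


∛31 satisfies x³ - 31 = 0, irreducible over ℚ (no rational root; 31 is not a perfect cube)

Minimal polynomial: x³ - 31


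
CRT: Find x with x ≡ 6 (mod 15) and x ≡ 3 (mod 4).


m₁ = 15, m₂ = 4, gcd = 1, so CRT applies. M = m₁·m₂ = 60
Let M₁ = M/m₁ = 4, M₂ = M/m₂ = 15
Find y₁ ≡ M₁⁻¹ (mod m₁): 4⁻¹ ≡ 4 (mod 15)
Find y₂ ≡ M₂⁻¹ (mod m₂): 15⁻¹ ≡ 3 (mod 4)
x = a₁·M₁·y₁ + a₂·M₂·y₂ = 6·4·4 + 3·15·3 = 231
Reduce mod 60: x ≡ 51
Check: 51 mod 15 = 6 ✓, 51 mod 4 = 3 ✓

x ≡ 51 (mod 60)


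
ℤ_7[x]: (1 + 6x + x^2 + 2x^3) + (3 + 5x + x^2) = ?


Add coefficients mod 7:
x^0: 1 + 3 = 4 (mod 7)
x^1: 6 + 5 = 4 (mod 7)
x^2: 1 + 1 = 2 (mod 7)
x^3: 2 + 0 = 2 (mod 7)
Result: 4 + 4x + 2x^2 + 2x^3

f + g = 4 + 4x + 2x^2 + 2x^3


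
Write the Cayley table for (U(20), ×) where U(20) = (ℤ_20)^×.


Elements: {1, 3, 7, 9, 11, 13, 17, 19}
Operation: multiplication mod 20
Entry (a, b) = (a × b) mod 20

Cayley table:
   |  1 |  3 |  7 |  9 | 11 | 13 | 17 | 19
 1 |  1 |  3 |  7 |  9 | 11 | 13 | 17 | 19
 3 |  3 |  9 |  1 |  7 | 13 | 19 | 11 | 17
 7 |  7 |  1 |  9 |  3 | 17 | 11 | 19 | 13
 9 |  9 |  7 |  3 |  1 | 19 | 17 | 13 | 11
11 | 11 | 13 | 17 | 19 |  1 |  3 |  7 |  9
13 | 13 | 19 | 11 | 17 |  3 |  9 |  1 |  7
17 | 17 | 11 | 19 | 13 |  7 |  1 |  9 |  3
19 | 19 | 17 | 13 | 11 |  9 |  7 |  3 |  1


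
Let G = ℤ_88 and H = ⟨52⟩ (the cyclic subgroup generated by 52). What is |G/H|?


|⟨52⟩| = n / gcd(52, 88) = 88 / 4 = 22
H is normal (ℤ_88 is abelian).
|G/H| = |G| / |H| = 88 / 22 = 4

|G/H| = 4


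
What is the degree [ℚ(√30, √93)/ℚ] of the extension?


[ℚ(√30,√93):ℚ] = [ℚ(√30,√93):ℚ(√30)]·[ℚ(√30):ℚ] = 2·2 = 4

[ℚ(√30, √93)/ℚ] = 4


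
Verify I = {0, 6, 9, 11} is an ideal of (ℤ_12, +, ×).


Check ideal conditions for I = {0, 6, 9, 11} in ℤ_12:
(1) I is an additive subgroup? No
(2) For r ∈ ℤ_12 and a ∈ I: r·a ∈ I? No  [counterexample: r=2, a=11, r·a mod 12 = 10 ∉ I]

No, I is not an ideal of ℤ_12


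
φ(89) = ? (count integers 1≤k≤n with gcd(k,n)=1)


Factor n: 89 = 89
φ(n) = n · ∏(1 - 1/p) over distinct primes p | n
φ(89) = 89 · (1 - 1/89) = 88

φ(89) = 88


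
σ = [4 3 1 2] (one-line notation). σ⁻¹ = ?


To find σ⁻¹, swap domain and range:
σ(1) = 4 → σ⁻¹(4) = 1
σ(2) = 3 → σ⁻¹(3) = 2
σ(3) = 1 → σ⁻¹(1) = 3
σ(4) = 2 → σ⁻¹(2) = 4

σ⁻¹ = [3 4 2 1]


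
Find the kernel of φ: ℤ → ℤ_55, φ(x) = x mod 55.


Kernel = preimage of identity
ker(φ) = {x ∈ ℤ : x ≡ 0 (mod 55)} = 55ℤ = {0, ±55, ±110, ...}

ker(φ) = 55ℤ


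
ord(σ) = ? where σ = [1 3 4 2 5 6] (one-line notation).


Cycle decomposition: (2 3 4)
Cycle lengths: 3
Order = lcm(3) = 3

ord(σ) = 3


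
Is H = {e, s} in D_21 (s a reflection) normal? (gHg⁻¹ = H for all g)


H = {e, s} in D_21 (s a reflection)
r·s·r⁻¹ = sr⁻² ≠ s for n ≥ 3, so {e, s} is not closed under conjugation

No, not a normal subgroup


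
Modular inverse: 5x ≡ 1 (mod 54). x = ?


Use the extended Euclidean algorithm to write 1 = 5·s + 54·t; then s mod 54 is the inverse.
Euclidean algorithm:
  5 = 0·54 + 5
  54 = 10·5 + 4
  5 = 1·4 + 1
  4 = 4·1 + 0
gcd(5,54) = 1
Back-substitution gives: 5·(11) + 54·(-1) = 1
So 5⁻¹ ≡ 11 ≡ 11 (mod 54)
Check: 5 × 11 = 55 ≡ 1 (mod 54) ✓

5⁻¹ ≡ 11 (mod 54)


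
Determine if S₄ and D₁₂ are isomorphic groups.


Comparing S₄ and D₁₂:
S₄ has trivial center; D₁₂ has center {e, r⁶}

No, S₄ ≇ D₁₂


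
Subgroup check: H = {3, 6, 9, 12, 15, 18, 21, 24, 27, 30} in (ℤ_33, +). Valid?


Subgroup test for H = {3, 6, 9, 12, 15, 18, 21, 24, 27, 30} in (ℤ_33, +):
(1) 0 ∈ H? No
(2) Closure: for all a,b ∈ H, (a+b) mod 33 ∈ H? No  [counterexample: 3 + 30 = 0 ∉ H]
(3) Inverses: for all a ∈ H, -a mod 33 ∈ H? Yes

No, H is not a subgroup of ℤ_33


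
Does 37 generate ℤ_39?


g generates ℤ_n iff gcd(g, n) = 1
gcd(37, 39) = 1
Since gcd = 1, 37 is a generator.

Yes, 37 generates ℤ_39


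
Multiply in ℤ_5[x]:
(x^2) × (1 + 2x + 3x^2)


Expand and collect like terms; reduce coefficients mod 5:
x^0: 0·1 = 0 ≡ 0 (mod 5)
x^1: 0·2 + 0·1 = 0 ≡ 0 (mod 5)
x^2: 0·3 + 0·2 + 1·1 = 1 ≡ 1 (mod 5)
x^3: 0·3 + 1·2 = 2 ≡ 2 (mod 5)
x^4: 1·3 = 3 ≡ 3 (mod 5)
Result: x^2 + 2x^3 + 3x^4

f · g = x^2 + 2x^3 + 3x^4


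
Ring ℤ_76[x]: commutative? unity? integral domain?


ℤ_76 has zero divisors (2·38 ≡ 0), and these lift to constant zero divisors in ℤ_76[x]; so not an integral domain
Commutative: Yes
Integral domain: No
Has unity: Yes

ℤ_76[x]: Commutative=Yes, Unity=Yes


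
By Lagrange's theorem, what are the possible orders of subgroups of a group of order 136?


Lagrange's theorem: |H| divides |G|
|G| = 136
Divisors of 136: 1, 2, 4, 8, 17, 34, 68, 136

Possible subgroup orders: {1, 2, 4, 8, 17, 34, 68, 136}


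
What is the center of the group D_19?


Z(G) = {g ∈ G | gx = xg for all x ∈ G}
For odd n, Z(D_n) = {e}: no nontrivial rotation commutes with all reflections

Z(D_19) = {e}


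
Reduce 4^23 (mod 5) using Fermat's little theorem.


Fermat's little theorem: if p is prime and gcd(a,p)=1, then a^(p-1) ≡ 1 (mod p)
p = 5 is prime, gcd(4,5) = 1
Reduce exponent: 23 mod 4 = 3
So 4^23 ≡ 4^3 (mod 5)
4^3 mod 5 = 4

4^23 ≡ 4 (mod 5)


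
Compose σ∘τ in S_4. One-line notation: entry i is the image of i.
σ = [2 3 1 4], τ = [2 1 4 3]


σ∘τ: apply τ first, then σ
1 →τ 2 →σ 3
2 →τ 1 →σ 2
3 →τ 4 →σ 4
4 →τ 3 →σ 1

σ∘τ = [3 2 4 1]


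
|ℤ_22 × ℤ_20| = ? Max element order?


|ℤ_22 × ℤ_20| = 22 × 20 = 440
Max element order = lcm(22,20) = 220
Cyclic? No (gcd=2)

|ℤ_22×ℤ_20| = 440, max element order = 220


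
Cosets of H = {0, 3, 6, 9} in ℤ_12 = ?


H = {0, 3, 6, 9}, |H| = 4
Number of cosets = |G|/|H| = 12/4 = 3
0 + H = {0, 3, 6, 9}
1 + H = {1, 4, 7, 10}
2 + H = {2, 5, 8, 11}

Cosets: 0+H={0,3,6,9}; 1+H={1,4,7,10}; 2+H={2,5,8,11}


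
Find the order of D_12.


|D_n| = 2n (n rotations and n reflections)
|D_12| = 2×12 = 24

|D_12| = 24


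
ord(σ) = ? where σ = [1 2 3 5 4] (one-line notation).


Cycle decomposition: (4 5)
Cycle lengths: 2
Order = lcm(2) = 2

ord(σ) = 2


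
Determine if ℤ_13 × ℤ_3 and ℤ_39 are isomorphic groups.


Comparing ℤ_13 × ℤ_3 and ℤ_39:
gcd(13,3) = 1, so ℤ_13 × ℤ_3 ≅ ℤ_39 (CRT)

Yes, ℤ_13 × ℤ_3 ≅ ℤ_39


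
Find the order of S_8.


|S_n| = n! (number of permutations of n symbols)
|S_8| = 8! = 40320

|S_8| = 40320


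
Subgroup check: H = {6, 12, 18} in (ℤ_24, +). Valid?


Subgroup test for H = {6, 12, 18} in (ℤ_24, +):
(1) 0 ∈ H? No
(2) Closure: for all a,b ∈ H, (a+b) mod 24 ∈ H? No  [counterexample: 6 + 18 = 0 ∉ H]
(3) Inverses: for all a ∈ H, -a mod 24 ∈ H? Yes

No, H is not a subgroup of ℤ_24


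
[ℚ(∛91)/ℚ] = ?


∛91 has minimal polynomial x³ - 91 (irreducible over ℚ since 91 is not a perfect cube)

[ℚ(∛91)/ℚ] = 3


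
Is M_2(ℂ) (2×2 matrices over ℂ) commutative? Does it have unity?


Matrix multiplication is non-commutative for n ≥ 2; the identity matrix I is the unity; singular matrices give zero divisors, so not an integral domain
Commutative: No
Integral domain: No
Has unity: Yes

M_2(ℂ) (2×2 matrices over ℂ): Commutative=No, Unity=Yes


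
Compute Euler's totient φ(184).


Factor n: 184 = 2^3 × 23
φ(n) = n · ∏(1 - 1/p) over distinct primes p | n
φ(184) = 184 · (1 - 1/2) · (1 - 1/23) = 88

φ(184) = 88


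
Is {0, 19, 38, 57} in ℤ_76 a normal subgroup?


H = {0, 19, 38, 57} in ℤ_76
ℤ_76 is abelian; every subgroup of an abelian group is normal

Yes, normal subgroup


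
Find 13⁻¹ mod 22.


Use the extended Euclidean algorithm to write 1 = 13·s + 22·t; then s mod 22 is the inverse.
Euclidean algorithm:
  13 = 0·22 + 13
  22 = 1·13 + 9
  13 = 1·9 + 4
  9 = 2·4 + 1
  4 = 4·1 + 0
gcd(13,22) = 1
Back-substitution gives: 13·(-5) + 22·(3) = 1
So 13⁻¹ ≡ -5 ≡ 17 (mod 22)
Check: 13 × 17 = 221 ≡ 1 (mod 22) ✓

13⁻¹ ≡ 17 (mod 22)


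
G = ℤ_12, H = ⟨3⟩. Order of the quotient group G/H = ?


|⟨3⟩| = n / gcd(3, 12) = 12 / 3 = 4
H is normal (ℤ_12 is abelian).
|G/H| = |G| / |H| = 12 / 4 = 3

|G/H| = 3


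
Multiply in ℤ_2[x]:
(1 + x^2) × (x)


Expand and collect like terms; reduce coefficients mod 2:
x^0: 1·0 = 0 ≡ 0 (mod 2)
x^1: 1·1 + 0·0 = 1 ≡ 1 (mod 2)
x^2: 0·1 + 1·0 = 0 ≡ 0 (mod 2)
x^3: 1·1 = 1 ≡ 1 (mod 2)
Result: x + x^3

f · g = x + x^3


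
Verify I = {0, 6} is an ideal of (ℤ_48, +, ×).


Check ideal conditions for I = {0, 6} in ℤ_48:
(1) I is an additive subgroup? No
(2) For r ∈ ℤ_48 and a ∈ I: r·a ∈ I? No  [counterexample: r=2, a=6, r·a mod 48 = 12 ∉ I]

No, I is not an ideal of ℤ_48


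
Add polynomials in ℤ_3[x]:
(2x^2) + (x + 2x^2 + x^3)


Add coefficients mod 3:
x^0: 0 + 0 = 0 (mod 3)
x^1: 0 + 1 = 1 (mod 3)
x^2: 2 + 2 = 1 (mod 3)
x^3: 0 + 1 = 1 (mod 3)
Result: x + x^2 + x^3

f + g = x + x^2 + x^3
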